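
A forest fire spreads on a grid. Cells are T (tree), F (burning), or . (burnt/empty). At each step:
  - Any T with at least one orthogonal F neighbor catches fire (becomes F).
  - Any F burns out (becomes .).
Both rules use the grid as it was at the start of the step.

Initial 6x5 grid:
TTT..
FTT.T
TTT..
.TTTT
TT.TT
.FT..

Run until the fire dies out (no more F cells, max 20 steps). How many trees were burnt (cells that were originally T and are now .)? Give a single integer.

Step 1: +5 fires, +2 burnt (F count now 5)
Step 2: +5 fires, +5 burnt (F count now 5)
Step 3: +3 fires, +5 burnt (F count now 3)
Step 4: +1 fires, +3 burnt (F count now 1)
Step 5: +2 fires, +1 burnt (F count now 2)
Step 6: +1 fires, +2 burnt (F count now 1)
Step 7: +0 fires, +1 burnt (F count now 0)
Fire out after step 7
Initially T: 18, now '.': 29
Total burnt (originally-T cells now '.'): 17

Answer: 17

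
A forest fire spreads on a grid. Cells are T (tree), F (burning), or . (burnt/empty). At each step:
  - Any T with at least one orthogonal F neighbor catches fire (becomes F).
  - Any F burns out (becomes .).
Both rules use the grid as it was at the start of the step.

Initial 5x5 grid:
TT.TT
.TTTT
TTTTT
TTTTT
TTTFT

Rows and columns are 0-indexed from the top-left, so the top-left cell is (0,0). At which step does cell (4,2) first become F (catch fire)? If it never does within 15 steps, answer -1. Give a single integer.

Step 1: cell (4,2)='F' (+3 fires, +1 burnt)
  -> target ignites at step 1
Step 2: cell (4,2)='.' (+4 fires, +3 burnt)
Step 3: cell (4,2)='.' (+5 fires, +4 burnt)
Step 4: cell (4,2)='.' (+5 fires, +5 burnt)
Step 5: cell (4,2)='.' (+3 fires, +5 burnt)
Step 6: cell (4,2)='.' (+1 fires, +3 burnt)
Step 7: cell (4,2)='.' (+1 fires, +1 burnt)
Step 8: cell (4,2)='.' (+0 fires, +1 burnt)
  fire out at step 8

1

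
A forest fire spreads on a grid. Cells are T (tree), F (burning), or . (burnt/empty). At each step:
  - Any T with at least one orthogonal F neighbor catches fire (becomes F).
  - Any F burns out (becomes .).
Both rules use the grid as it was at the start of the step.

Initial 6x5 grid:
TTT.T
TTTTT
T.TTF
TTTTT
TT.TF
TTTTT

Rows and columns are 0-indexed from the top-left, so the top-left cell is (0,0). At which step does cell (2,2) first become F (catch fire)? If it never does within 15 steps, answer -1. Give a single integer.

Step 1: cell (2,2)='T' (+5 fires, +2 burnt)
Step 2: cell (2,2)='F' (+5 fires, +5 burnt)
  -> target ignites at step 2
Step 3: cell (2,2)='.' (+3 fires, +5 burnt)
Step 4: cell (2,2)='.' (+4 fires, +3 burnt)
Step 5: cell (2,2)='.' (+5 fires, +4 burnt)
Step 6: cell (2,2)='.' (+3 fires, +5 burnt)
Step 7: cell (2,2)='.' (+0 fires, +3 burnt)
  fire out at step 7

2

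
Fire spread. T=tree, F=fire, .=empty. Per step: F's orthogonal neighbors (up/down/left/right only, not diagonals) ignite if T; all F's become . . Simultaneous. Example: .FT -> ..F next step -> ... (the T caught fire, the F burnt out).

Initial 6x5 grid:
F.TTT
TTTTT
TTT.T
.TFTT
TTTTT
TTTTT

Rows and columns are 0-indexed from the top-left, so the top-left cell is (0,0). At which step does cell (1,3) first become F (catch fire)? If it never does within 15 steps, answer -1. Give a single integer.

Step 1: cell (1,3)='T' (+5 fires, +2 burnt)
Step 2: cell (1,3)='T' (+8 fires, +5 burnt)
Step 3: cell (1,3)='F' (+7 fires, +8 burnt)
  -> target ignites at step 3
Step 4: cell (1,3)='.' (+4 fires, +7 burnt)
Step 5: cell (1,3)='.' (+1 fires, +4 burnt)
Step 6: cell (1,3)='.' (+0 fires, +1 burnt)
  fire out at step 6

3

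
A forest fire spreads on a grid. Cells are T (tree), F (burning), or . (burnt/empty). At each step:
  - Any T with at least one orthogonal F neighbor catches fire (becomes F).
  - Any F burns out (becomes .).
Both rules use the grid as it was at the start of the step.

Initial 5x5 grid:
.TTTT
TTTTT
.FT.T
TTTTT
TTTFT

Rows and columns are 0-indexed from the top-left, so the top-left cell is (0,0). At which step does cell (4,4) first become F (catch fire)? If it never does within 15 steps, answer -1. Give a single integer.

Step 1: cell (4,4)='F' (+6 fires, +2 burnt)
  -> target ignites at step 1
Step 2: cell (4,4)='.' (+7 fires, +6 burnt)
Step 3: cell (4,4)='.' (+4 fires, +7 burnt)
Step 4: cell (4,4)='.' (+2 fires, +4 burnt)
Step 5: cell (4,4)='.' (+1 fires, +2 burnt)
Step 6: cell (4,4)='.' (+0 fires, +1 burnt)
  fire out at step 6

1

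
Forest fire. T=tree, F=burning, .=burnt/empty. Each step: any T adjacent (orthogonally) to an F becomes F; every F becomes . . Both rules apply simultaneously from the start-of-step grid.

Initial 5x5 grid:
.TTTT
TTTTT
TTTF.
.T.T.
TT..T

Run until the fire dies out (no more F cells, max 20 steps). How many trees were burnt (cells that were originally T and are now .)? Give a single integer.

Step 1: +3 fires, +1 burnt (F count now 3)
Step 2: +4 fires, +3 burnt (F count now 4)
Step 3: +5 fires, +4 burnt (F count now 5)
Step 4: +3 fires, +5 burnt (F count now 3)
Step 5: +1 fires, +3 burnt (F count now 1)
Step 6: +0 fires, +1 burnt (F count now 0)
Fire out after step 6
Initially T: 17, now '.': 24
Total burnt (originally-T cells now '.'): 16

Answer: 16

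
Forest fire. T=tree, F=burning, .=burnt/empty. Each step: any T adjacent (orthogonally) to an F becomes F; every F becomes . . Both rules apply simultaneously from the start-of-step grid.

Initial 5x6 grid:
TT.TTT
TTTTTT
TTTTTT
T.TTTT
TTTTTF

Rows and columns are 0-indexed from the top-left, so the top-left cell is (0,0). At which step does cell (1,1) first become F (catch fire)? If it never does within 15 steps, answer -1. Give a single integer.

Step 1: cell (1,1)='T' (+2 fires, +1 burnt)
Step 2: cell (1,1)='T' (+3 fires, +2 burnt)
Step 3: cell (1,1)='T' (+4 fires, +3 burnt)
Step 4: cell (1,1)='T' (+5 fires, +4 burnt)
Step 5: cell (1,1)='T' (+4 fires, +5 burnt)
Step 6: cell (1,1)='T' (+4 fires, +4 burnt)
Step 7: cell (1,1)='F' (+2 fires, +4 burnt)
  -> target ignites at step 7
Step 8: cell (1,1)='.' (+2 fires, +2 burnt)
Step 9: cell (1,1)='.' (+1 fires, +2 burnt)
Step 10: cell (1,1)='.' (+0 fires, +1 burnt)
  fire out at step 10

7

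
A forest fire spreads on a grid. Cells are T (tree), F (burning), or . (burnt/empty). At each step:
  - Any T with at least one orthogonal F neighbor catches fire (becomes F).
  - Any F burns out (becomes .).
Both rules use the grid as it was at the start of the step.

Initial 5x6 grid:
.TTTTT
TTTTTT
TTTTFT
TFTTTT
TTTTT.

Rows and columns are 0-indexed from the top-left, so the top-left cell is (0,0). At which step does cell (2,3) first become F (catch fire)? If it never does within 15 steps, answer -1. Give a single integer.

Step 1: cell (2,3)='F' (+8 fires, +2 burnt)
  -> target ignites at step 1
Step 2: cell (2,3)='.' (+11 fires, +8 burnt)
Step 3: cell (2,3)='.' (+6 fires, +11 burnt)
Step 4: cell (2,3)='.' (+1 fires, +6 burnt)
Step 5: cell (2,3)='.' (+0 fires, +1 burnt)
  fire out at step 5

1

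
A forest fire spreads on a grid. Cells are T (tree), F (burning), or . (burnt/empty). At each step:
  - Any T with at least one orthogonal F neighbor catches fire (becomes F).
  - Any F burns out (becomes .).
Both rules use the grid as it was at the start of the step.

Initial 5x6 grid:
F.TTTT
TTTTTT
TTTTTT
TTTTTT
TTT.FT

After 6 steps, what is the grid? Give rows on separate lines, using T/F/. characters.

Step 1: 3 trees catch fire, 2 burn out
  ..TTTT
  FTTTTT
  TTTTTT
  TTTTFT
  TTT..F
Step 2: 5 trees catch fire, 3 burn out
  ..TTTT
  .FTTTT
  FTTTFT
  TTTF.F
  TTT...
Step 3: 7 trees catch fire, 5 burn out
  ..TTTT
  ..FTFT
  .FTF.F
  FTF...
  TTT...
Step 4: 8 trees catch fire, 7 burn out
  ..FTFT
  ...F.F
  ..F...
  .F....
  FTF...
Step 5: 3 trees catch fire, 8 burn out
  ...F.F
  ......
  ......
  ......
  .F....
Step 6: 0 trees catch fire, 3 burn out
  ......
  ......
  ......
  ......
  ......

......
......
......
......
......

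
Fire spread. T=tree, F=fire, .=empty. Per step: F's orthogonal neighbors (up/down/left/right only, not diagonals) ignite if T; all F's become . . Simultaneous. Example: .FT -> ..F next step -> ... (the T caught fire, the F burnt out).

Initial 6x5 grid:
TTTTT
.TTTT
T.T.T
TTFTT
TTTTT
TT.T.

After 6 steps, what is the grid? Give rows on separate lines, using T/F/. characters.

Step 1: 4 trees catch fire, 1 burn out
  TTTTT
  .TTTT
  T.F.T
  TF.FT
  TTFTT
  TT.T.
Step 2: 5 trees catch fire, 4 burn out
  TTTTT
  .TFTT
  T...T
  F...F
  TF.FT
  TT.T.
Step 3: 9 trees catch fire, 5 burn out
  TTFTT
  .F.FT
  F...F
  .....
  F...F
  TF.F.
Step 4: 4 trees catch fire, 9 burn out
  TF.FT
  ....F
  .....
  .....
  .....
  F....
Step 5: 2 trees catch fire, 4 burn out
  F...F
  .....
  .....
  .....
  .....
  .....
Step 6: 0 trees catch fire, 2 burn out
  .....
  .....
  .....
  .....
  .....
  .....

.....
.....
.....
.....
.....
.....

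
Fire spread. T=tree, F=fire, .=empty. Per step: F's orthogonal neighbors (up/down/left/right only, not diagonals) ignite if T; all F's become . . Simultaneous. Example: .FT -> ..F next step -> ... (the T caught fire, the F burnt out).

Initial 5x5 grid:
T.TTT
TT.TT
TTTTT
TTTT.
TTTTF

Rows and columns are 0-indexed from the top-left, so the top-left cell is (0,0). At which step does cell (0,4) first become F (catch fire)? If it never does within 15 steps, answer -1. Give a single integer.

Step 1: cell (0,4)='T' (+1 fires, +1 burnt)
Step 2: cell (0,4)='T' (+2 fires, +1 burnt)
Step 3: cell (0,4)='T' (+3 fires, +2 burnt)
Step 4: cell (0,4)='T' (+5 fires, +3 burnt)
Step 5: cell (0,4)='T' (+4 fires, +5 burnt)
Step 6: cell (0,4)='F' (+4 fires, +4 burnt)
  -> target ignites at step 6
Step 7: cell (0,4)='.' (+1 fires, +4 burnt)
Step 8: cell (0,4)='.' (+1 fires, +1 burnt)
Step 9: cell (0,4)='.' (+0 fires, +1 burnt)
  fire out at step 9

6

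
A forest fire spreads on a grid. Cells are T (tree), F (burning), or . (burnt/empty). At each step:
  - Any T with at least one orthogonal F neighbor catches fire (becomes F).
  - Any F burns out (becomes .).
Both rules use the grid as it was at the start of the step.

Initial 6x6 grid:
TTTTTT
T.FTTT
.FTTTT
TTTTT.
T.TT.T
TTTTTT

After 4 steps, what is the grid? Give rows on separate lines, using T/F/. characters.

Step 1: 4 trees catch fire, 2 burn out
  TTFTTT
  T..FTT
  ..FTTT
  TFTTT.
  T.TT.T
  TTTTTT
Step 2: 6 trees catch fire, 4 burn out
  TF.FTT
  T...FT
  ...FTT
  F.FTT.
  T.TT.T
  TTTTTT
Step 3: 7 trees catch fire, 6 burn out
  F...FT
  T....F
  ....FT
  ...FT.
  F.FT.T
  TTTTTT
Step 4: 7 trees catch fire, 7 burn out
  .....F
  F.....
  .....F
  ....F.
  ...F.T
  FTFTTT

.....F
F.....
.....F
....F.
...F.T
FTFTTT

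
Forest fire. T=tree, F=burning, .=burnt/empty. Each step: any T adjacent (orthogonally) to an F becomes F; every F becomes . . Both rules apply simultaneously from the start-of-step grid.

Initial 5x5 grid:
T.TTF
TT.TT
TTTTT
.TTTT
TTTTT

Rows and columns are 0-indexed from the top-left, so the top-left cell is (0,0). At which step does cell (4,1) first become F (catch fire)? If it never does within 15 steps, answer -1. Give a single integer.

Step 1: cell (4,1)='T' (+2 fires, +1 burnt)
Step 2: cell (4,1)='T' (+3 fires, +2 burnt)
Step 3: cell (4,1)='T' (+2 fires, +3 burnt)
Step 4: cell (4,1)='T' (+3 fires, +2 burnt)
Step 5: cell (4,1)='T' (+3 fires, +3 burnt)
Step 6: cell (4,1)='T' (+4 fires, +3 burnt)
Step 7: cell (4,1)='F' (+2 fires, +4 burnt)
  -> target ignites at step 7
Step 8: cell (4,1)='.' (+2 fires, +2 burnt)
Step 9: cell (4,1)='.' (+0 fires, +2 burnt)
  fire out at step 9

7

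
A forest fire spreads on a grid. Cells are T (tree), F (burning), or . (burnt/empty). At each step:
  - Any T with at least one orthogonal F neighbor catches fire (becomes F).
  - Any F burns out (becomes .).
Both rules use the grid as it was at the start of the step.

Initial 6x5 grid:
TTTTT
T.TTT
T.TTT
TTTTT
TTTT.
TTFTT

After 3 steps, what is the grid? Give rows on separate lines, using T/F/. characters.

Step 1: 3 trees catch fire, 1 burn out
  TTTTT
  T.TTT
  T.TTT
  TTTTT
  TTFT.
  TF.FT
Step 2: 5 trees catch fire, 3 burn out
  TTTTT
  T.TTT
  T.TTT
  TTFTT
  TF.F.
  F...F
Step 3: 4 trees catch fire, 5 burn out
  TTTTT
  T.TTT
  T.FTT
  TF.FT
  F....
  .....

TTTTT
T.TTT
T.FTT
TF.FT
F....
.....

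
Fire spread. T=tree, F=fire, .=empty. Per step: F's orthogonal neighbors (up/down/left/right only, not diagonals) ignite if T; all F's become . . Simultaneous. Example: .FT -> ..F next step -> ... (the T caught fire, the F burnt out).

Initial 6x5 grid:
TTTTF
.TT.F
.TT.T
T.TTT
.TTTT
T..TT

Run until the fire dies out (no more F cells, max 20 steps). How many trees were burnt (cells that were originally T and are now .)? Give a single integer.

Step 1: +2 fires, +2 burnt (F count now 2)
Step 2: +2 fires, +2 burnt (F count now 2)
Step 3: +4 fires, +2 burnt (F count now 4)
Step 4: +6 fires, +4 burnt (F count now 6)
Step 5: +3 fires, +6 burnt (F count now 3)
Step 6: +1 fires, +3 burnt (F count now 1)
Step 7: +0 fires, +1 burnt (F count now 0)
Fire out after step 7
Initially T: 20, now '.': 28
Total burnt (originally-T cells now '.'): 18

Answer: 18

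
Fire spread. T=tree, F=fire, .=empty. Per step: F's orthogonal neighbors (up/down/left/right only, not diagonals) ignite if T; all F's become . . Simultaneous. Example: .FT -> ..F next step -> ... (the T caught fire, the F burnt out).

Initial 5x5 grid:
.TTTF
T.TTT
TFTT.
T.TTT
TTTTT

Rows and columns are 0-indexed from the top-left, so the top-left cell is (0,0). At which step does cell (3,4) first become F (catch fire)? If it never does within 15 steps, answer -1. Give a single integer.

Step 1: cell (3,4)='T' (+4 fires, +2 burnt)
Step 2: cell (3,4)='T' (+7 fires, +4 burnt)
Step 3: cell (3,4)='T' (+4 fires, +7 burnt)
Step 4: cell (3,4)='F' (+3 fires, +4 burnt)
  -> target ignites at step 4
Step 5: cell (3,4)='.' (+1 fires, +3 burnt)
Step 6: cell (3,4)='.' (+0 fires, +1 burnt)
  fire out at step 6

4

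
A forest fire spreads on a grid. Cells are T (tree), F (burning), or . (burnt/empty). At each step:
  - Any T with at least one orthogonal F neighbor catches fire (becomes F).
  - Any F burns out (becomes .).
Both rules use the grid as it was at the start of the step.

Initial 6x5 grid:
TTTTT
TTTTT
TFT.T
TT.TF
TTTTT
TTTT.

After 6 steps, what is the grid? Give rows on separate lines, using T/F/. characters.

Step 1: 7 trees catch fire, 2 burn out
  TTTTT
  TFTTT
  F.F.F
  TF.F.
  TTTTF
  TTTT.
Step 2: 7 trees catch fire, 7 burn out
  TFTTT
  F.FTF
  .....
  F....
  TFTF.
  TTTT.
Step 3: 8 trees catch fire, 7 burn out
  F.FTF
  ...F.
  .....
  .....
  F.F..
  TFTF.
Step 4: 3 trees catch fire, 8 burn out
  ...F.
  .....
  .....
  .....
  .....
  F.F..
Step 5: 0 trees catch fire, 3 burn out
  .....
  .....
  .....
  .....
  .....
  .....
Step 6: 0 trees catch fire, 0 burn out
  .....
  .....
  .....
  .....
  .....
  .....

.....
.....
.....
.....
.....
.....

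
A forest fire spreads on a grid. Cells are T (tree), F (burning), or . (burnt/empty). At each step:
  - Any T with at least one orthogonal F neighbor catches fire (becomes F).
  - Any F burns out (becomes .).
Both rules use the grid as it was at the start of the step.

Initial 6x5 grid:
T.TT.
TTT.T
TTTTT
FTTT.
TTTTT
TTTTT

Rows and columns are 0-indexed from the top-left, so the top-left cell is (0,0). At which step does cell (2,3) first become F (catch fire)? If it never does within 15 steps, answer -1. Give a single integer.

Step 1: cell (2,3)='T' (+3 fires, +1 burnt)
Step 2: cell (2,3)='T' (+5 fires, +3 burnt)
Step 3: cell (2,3)='T' (+6 fires, +5 burnt)
Step 4: cell (2,3)='F' (+4 fires, +6 burnt)
  -> target ignites at step 4
Step 5: cell (2,3)='.' (+4 fires, +4 burnt)
Step 6: cell (2,3)='.' (+3 fires, +4 burnt)
Step 7: cell (2,3)='.' (+0 fires, +3 burnt)
  fire out at step 7

4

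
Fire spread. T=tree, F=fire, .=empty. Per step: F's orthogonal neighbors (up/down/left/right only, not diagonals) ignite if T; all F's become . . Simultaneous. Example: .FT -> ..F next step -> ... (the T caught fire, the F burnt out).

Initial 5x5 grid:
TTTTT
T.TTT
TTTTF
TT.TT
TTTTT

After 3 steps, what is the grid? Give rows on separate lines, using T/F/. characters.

Step 1: 3 trees catch fire, 1 burn out
  TTTTT
  T.TTF
  TTTF.
  TT.TF
  TTTTT
Step 2: 5 trees catch fire, 3 burn out
  TTTTF
  T.TF.
  TTF..
  TT.F.
  TTTTF
Step 3: 4 trees catch fire, 5 burn out
  TTTF.
  T.F..
  TF...
  TT...
  TTTF.

TTTF.
T.F..
TF...
TT...
TTTF.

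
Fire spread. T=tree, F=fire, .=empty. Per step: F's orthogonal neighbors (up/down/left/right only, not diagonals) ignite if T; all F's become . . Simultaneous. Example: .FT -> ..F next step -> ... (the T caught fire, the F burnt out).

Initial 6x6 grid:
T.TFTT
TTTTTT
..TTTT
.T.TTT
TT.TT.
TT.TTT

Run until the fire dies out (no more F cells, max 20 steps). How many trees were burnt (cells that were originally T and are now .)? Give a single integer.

Step 1: +3 fires, +1 burnt (F count now 3)
Step 2: +4 fires, +3 burnt (F count now 4)
Step 3: +5 fires, +4 burnt (F count now 5)
Step 4: +4 fires, +5 burnt (F count now 4)
Step 5: +4 fires, +4 burnt (F count now 4)
Step 6: +1 fires, +4 burnt (F count now 1)
Step 7: +1 fires, +1 burnt (F count now 1)
Step 8: +0 fires, +1 burnt (F count now 0)
Fire out after step 8
Initially T: 27, now '.': 31
Total burnt (originally-T cells now '.'): 22

Answer: 22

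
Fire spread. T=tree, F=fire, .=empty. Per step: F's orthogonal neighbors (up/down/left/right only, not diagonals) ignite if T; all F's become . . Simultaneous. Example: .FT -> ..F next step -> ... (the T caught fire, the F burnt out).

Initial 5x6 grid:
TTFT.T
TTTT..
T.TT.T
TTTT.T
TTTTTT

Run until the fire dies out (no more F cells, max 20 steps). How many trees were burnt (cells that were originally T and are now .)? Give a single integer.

Step 1: +3 fires, +1 burnt (F count now 3)
Step 2: +4 fires, +3 burnt (F count now 4)
Step 3: +3 fires, +4 burnt (F count now 3)
Step 4: +4 fires, +3 burnt (F count now 4)
Step 5: +3 fires, +4 burnt (F count now 3)
Step 6: +2 fires, +3 burnt (F count now 2)
Step 7: +1 fires, +2 burnt (F count now 1)
Step 8: +1 fires, +1 burnt (F count now 1)
Step 9: +1 fires, +1 burnt (F count now 1)
Step 10: +0 fires, +1 burnt (F count now 0)
Fire out after step 10
Initially T: 23, now '.': 29
Total burnt (originally-T cells now '.'): 22

Answer: 22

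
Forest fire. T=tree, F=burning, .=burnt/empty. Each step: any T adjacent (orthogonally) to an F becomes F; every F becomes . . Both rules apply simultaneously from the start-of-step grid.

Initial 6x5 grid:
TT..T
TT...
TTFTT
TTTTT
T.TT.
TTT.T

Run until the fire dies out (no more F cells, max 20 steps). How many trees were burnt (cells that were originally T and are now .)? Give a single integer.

Step 1: +3 fires, +1 burnt (F count now 3)
Step 2: +6 fires, +3 burnt (F count now 6)
Step 3: +6 fires, +6 burnt (F count now 6)
Step 4: +3 fires, +6 burnt (F count now 3)
Step 5: +1 fires, +3 burnt (F count now 1)
Step 6: +0 fires, +1 burnt (F count now 0)
Fire out after step 6
Initially T: 21, now '.': 28
Total burnt (originally-T cells now '.'): 19

Answer: 19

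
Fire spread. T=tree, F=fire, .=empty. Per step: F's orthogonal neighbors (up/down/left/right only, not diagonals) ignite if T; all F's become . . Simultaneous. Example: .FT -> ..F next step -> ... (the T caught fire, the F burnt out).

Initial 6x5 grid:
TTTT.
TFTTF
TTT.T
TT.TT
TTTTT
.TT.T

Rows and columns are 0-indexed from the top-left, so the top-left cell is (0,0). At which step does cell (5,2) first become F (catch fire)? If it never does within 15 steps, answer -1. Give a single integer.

Step 1: cell (5,2)='T' (+6 fires, +2 burnt)
Step 2: cell (5,2)='T' (+7 fires, +6 burnt)
Step 3: cell (5,2)='T' (+4 fires, +7 burnt)
Step 4: cell (5,2)='T' (+5 fires, +4 burnt)
Step 5: cell (5,2)='F' (+1 fires, +5 burnt)
  -> target ignites at step 5
Step 6: cell (5,2)='.' (+0 fires, +1 burnt)
  fire out at step 6

5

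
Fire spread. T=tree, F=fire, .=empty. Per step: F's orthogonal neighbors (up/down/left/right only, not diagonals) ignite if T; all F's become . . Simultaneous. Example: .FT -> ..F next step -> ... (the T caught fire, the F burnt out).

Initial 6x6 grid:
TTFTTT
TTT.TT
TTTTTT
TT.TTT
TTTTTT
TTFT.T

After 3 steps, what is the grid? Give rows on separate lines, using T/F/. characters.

Step 1: 6 trees catch fire, 2 burn out
  TF.FTT
  TTF.TT
  TTTTTT
  TT.TTT
  TTFTTT
  TF.F.T
Step 2: 7 trees catch fire, 6 burn out
  F...FT
  TF..TT
  TTFTTT
  TT.TTT
  TF.FTT
  F....T
Step 3: 9 trees catch fire, 7 burn out
  .....F
  F...FT
  TF.FTT
  TF.FTT
  F...FT
  .....T

.....F
F...FT
TF.FTT
TF.FTT
F...FT
.....T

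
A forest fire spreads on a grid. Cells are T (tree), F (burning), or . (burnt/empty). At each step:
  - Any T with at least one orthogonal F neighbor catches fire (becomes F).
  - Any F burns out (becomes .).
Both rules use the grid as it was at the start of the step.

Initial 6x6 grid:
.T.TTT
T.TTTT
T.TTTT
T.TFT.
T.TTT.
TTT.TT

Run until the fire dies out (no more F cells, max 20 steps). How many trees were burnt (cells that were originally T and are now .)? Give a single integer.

Step 1: +4 fires, +1 burnt (F count now 4)
Step 2: +5 fires, +4 burnt (F count now 5)
Step 3: +6 fires, +5 burnt (F count now 6)
Step 4: +4 fires, +6 burnt (F count now 4)
Step 5: +2 fires, +4 burnt (F count now 2)
Step 6: +1 fires, +2 burnt (F count now 1)
Step 7: +1 fires, +1 burnt (F count now 1)
Step 8: +1 fires, +1 burnt (F count now 1)
Step 9: +1 fires, +1 burnt (F count now 1)
Step 10: +0 fires, +1 burnt (F count now 0)
Fire out after step 10
Initially T: 26, now '.': 35
Total burnt (originally-T cells now '.'): 25

Answer: 25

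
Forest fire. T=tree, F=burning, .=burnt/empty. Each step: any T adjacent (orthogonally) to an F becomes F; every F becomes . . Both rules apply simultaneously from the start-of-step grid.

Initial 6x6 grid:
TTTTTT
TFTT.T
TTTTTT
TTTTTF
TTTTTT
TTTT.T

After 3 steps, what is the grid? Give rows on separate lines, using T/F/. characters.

Step 1: 7 trees catch fire, 2 burn out
  TFTTTT
  F.FT.T
  TFTTTF
  TTTTF.
  TTTTTF
  TTTT.T
Step 2: 11 trees catch fire, 7 burn out
  F.FTTT
  ...F.F
  F.FTF.
  TFTF..
  TTTTF.
  TTTT.F
Step 3: 7 trees catch fire, 11 burn out
  ...FTF
  ......
  ...F..
  F.F...
  TFTF..
  TTTT..

...FTF
......
...F..
F.F...
TFTF..
TTTT..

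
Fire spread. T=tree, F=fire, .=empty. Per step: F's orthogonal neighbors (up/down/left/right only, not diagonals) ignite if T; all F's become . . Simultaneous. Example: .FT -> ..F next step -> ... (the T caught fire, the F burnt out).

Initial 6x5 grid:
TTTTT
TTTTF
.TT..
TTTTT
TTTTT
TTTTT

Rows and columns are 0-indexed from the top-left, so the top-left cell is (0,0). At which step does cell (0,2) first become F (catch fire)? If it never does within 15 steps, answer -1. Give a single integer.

Step 1: cell (0,2)='T' (+2 fires, +1 burnt)
Step 2: cell (0,2)='T' (+2 fires, +2 burnt)
Step 3: cell (0,2)='F' (+3 fires, +2 burnt)
  -> target ignites at step 3
Step 4: cell (0,2)='.' (+4 fires, +3 burnt)
Step 5: cell (0,2)='.' (+4 fires, +4 burnt)
Step 6: cell (0,2)='.' (+5 fires, +4 burnt)
Step 7: cell (0,2)='.' (+4 fires, +5 burnt)
Step 8: cell (0,2)='.' (+2 fires, +4 burnt)
Step 9: cell (0,2)='.' (+0 fires, +2 burnt)
  fire out at step 9

3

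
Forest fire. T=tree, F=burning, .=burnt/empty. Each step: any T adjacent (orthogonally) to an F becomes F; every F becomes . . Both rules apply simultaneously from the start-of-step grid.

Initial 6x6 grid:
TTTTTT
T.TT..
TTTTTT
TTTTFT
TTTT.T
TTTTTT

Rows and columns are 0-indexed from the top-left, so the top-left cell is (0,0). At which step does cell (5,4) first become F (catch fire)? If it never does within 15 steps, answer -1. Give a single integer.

Step 1: cell (5,4)='T' (+3 fires, +1 burnt)
Step 2: cell (5,4)='T' (+5 fires, +3 burnt)
Step 3: cell (5,4)='T' (+6 fires, +5 burnt)
Step 4: cell (5,4)='F' (+7 fires, +6 burnt)
  -> target ignites at step 4
Step 5: cell (5,4)='.' (+5 fires, +7 burnt)
Step 6: cell (5,4)='.' (+4 fires, +5 burnt)
Step 7: cell (5,4)='.' (+1 fires, +4 burnt)
Step 8: cell (5,4)='.' (+0 fires, +1 burnt)
  fire out at step 8

4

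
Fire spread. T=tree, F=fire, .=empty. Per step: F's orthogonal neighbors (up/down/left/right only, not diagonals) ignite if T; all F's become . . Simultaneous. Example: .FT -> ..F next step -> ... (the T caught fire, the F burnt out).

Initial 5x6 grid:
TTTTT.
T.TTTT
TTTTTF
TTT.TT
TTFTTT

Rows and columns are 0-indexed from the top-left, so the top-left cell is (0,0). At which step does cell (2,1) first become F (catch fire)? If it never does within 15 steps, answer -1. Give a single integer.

Step 1: cell (2,1)='T' (+6 fires, +2 burnt)
Step 2: cell (2,1)='T' (+8 fires, +6 burnt)
Step 3: cell (2,1)='F' (+5 fires, +8 burnt)
  -> target ignites at step 3
Step 4: cell (2,1)='.' (+3 fires, +5 burnt)
Step 5: cell (2,1)='.' (+2 fires, +3 burnt)
Step 6: cell (2,1)='.' (+1 fires, +2 burnt)
Step 7: cell (2,1)='.' (+0 fires, +1 burnt)
  fire out at step 7

3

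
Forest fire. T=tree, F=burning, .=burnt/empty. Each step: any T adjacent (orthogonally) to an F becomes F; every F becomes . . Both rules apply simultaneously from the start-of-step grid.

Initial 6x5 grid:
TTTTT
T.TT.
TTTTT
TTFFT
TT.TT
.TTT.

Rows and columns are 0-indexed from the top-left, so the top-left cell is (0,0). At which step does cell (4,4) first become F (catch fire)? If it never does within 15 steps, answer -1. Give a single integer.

Step 1: cell (4,4)='T' (+5 fires, +2 burnt)
Step 2: cell (4,4)='F' (+8 fires, +5 burnt)
  -> target ignites at step 2
Step 3: cell (4,4)='.' (+6 fires, +8 burnt)
Step 4: cell (4,4)='.' (+3 fires, +6 burnt)
Step 5: cell (4,4)='.' (+1 fires, +3 burnt)
Step 6: cell (4,4)='.' (+0 fires, +1 burnt)
  fire out at step 6

2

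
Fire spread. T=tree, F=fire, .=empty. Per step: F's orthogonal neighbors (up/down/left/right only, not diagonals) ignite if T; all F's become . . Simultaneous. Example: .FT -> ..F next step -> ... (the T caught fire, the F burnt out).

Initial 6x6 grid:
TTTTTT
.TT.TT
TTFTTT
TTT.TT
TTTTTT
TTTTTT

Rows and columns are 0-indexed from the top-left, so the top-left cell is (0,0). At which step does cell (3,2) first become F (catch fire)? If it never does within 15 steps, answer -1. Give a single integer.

Step 1: cell (3,2)='F' (+4 fires, +1 burnt)
  -> target ignites at step 1
Step 2: cell (3,2)='.' (+6 fires, +4 burnt)
Step 3: cell (3,2)='.' (+9 fires, +6 burnt)
Step 4: cell (3,2)='.' (+8 fires, +9 burnt)
Step 5: cell (3,2)='.' (+4 fires, +8 burnt)
Step 6: cell (3,2)='.' (+1 fires, +4 burnt)
Step 7: cell (3,2)='.' (+0 fires, +1 burnt)
  fire out at step 7

1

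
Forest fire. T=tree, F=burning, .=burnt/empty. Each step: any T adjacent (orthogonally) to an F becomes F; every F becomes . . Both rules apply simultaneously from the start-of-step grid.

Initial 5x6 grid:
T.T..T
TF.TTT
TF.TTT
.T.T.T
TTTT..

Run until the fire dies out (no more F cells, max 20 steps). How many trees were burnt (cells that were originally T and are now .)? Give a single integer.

Step 1: +3 fires, +2 burnt (F count now 3)
Step 2: +2 fires, +3 burnt (F count now 2)
Step 3: +2 fires, +2 burnt (F count now 2)
Step 4: +1 fires, +2 burnt (F count now 1)
Step 5: +1 fires, +1 burnt (F count now 1)
Step 6: +1 fires, +1 burnt (F count now 1)
Step 7: +2 fires, +1 burnt (F count now 2)
Step 8: +2 fires, +2 burnt (F count now 2)
Step 9: +2 fires, +2 burnt (F count now 2)
Step 10: +1 fires, +2 burnt (F count now 1)
Step 11: +0 fires, +1 burnt (F count now 0)
Fire out after step 11
Initially T: 18, now '.': 29
Total burnt (originally-T cells now '.'): 17

Answer: 17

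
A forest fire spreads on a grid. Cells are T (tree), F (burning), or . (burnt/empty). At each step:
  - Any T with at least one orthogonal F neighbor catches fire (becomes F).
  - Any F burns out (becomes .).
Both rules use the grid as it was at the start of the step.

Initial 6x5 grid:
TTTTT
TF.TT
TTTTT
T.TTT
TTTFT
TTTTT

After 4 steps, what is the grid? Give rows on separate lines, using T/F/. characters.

Step 1: 7 trees catch fire, 2 burn out
  TFTTT
  F..TT
  TFTTT
  T.TFT
  TTF.F
  TTTFT
Step 2: 10 trees catch fire, 7 burn out
  F.FTT
  ...TT
  F.FFT
  T.F.F
  TF...
  TTF.F
Step 3: 6 trees catch fire, 10 burn out
  ...FT
  ...FT
  ....F
  F....
  F....
  TF...
Step 4: 3 trees catch fire, 6 burn out
  ....F
  ....F
  .....
  .....
  .....
  F....

....F
....F
.....
.....
.....
F....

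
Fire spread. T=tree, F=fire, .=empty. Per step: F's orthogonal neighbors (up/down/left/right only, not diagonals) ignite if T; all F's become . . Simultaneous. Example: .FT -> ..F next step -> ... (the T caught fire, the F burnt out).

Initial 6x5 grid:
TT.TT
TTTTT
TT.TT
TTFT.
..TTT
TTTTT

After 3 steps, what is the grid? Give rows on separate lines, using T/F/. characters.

Step 1: 3 trees catch fire, 1 burn out
  TT.TT
  TTTTT
  TT.TT
  TF.F.
  ..FTT
  TTTTT
Step 2: 5 trees catch fire, 3 burn out
  TT.TT
  TTTTT
  TF.FT
  F....
  ...FT
  TTFTT
Step 3: 7 trees catch fire, 5 burn out
  TT.TT
  TFTFT
  F...F
  .....
  ....F
  TF.FT

TT.TT
TFTFT
F...F
.....
....F
TF.FT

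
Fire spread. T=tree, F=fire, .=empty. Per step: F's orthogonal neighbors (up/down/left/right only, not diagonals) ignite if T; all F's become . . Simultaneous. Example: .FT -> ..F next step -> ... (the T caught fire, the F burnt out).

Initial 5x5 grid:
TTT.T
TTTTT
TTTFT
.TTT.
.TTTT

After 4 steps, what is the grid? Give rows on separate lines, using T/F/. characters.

Step 1: 4 trees catch fire, 1 burn out
  TTT.T
  TTTFT
  TTF.F
  .TTF.
  .TTTT
Step 2: 5 trees catch fire, 4 burn out
  TTT.T
  TTF.F
  TF...
  .TF..
  .TTFT
Step 3: 7 trees catch fire, 5 burn out
  TTF.F
  TF...
  F....
  .F...
  .TF.F
Step 4: 3 trees catch fire, 7 burn out
  TF...
  F....
  .....
  .....
  .F...

TF...
F....
.....
.....
.F...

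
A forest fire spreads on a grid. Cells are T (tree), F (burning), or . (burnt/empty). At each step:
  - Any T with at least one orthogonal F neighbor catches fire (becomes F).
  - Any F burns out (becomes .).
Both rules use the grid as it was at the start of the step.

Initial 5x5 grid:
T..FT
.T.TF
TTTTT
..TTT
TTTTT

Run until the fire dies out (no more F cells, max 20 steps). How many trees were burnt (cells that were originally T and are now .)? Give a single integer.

Answer: 16

Derivation:
Step 1: +3 fires, +2 burnt (F count now 3)
Step 2: +2 fires, +3 burnt (F count now 2)
Step 3: +3 fires, +2 burnt (F count now 3)
Step 4: +3 fires, +3 burnt (F count now 3)
Step 5: +3 fires, +3 burnt (F count now 3)
Step 6: +1 fires, +3 burnt (F count now 1)
Step 7: +1 fires, +1 burnt (F count now 1)
Step 8: +0 fires, +1 burnt (F count now 0)
Fire out after step 8
Initially T: 17, now '.': 24
Total burnt (originally-T cells now '.'): 16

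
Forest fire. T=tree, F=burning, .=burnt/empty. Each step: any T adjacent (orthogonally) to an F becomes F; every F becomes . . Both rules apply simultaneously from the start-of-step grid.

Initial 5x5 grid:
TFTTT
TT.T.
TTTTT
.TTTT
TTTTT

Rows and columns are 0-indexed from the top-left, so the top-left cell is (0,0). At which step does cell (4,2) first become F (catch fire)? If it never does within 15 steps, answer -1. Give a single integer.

Step 1: cell (4,2)='T' (+3 fires, +1 burnt)
Step 2: cell (4,2)='T' (+3 fires, +3 burnt)
Step 3: cell (4,2)='T' (+5 fires, +3 burnt)
Step 4: cell (4,2)='T' (+3 fires, +5 burnt)
Step 5: cell (4,2)='F' (+4 fires, +3 burnt)
  -> target ignites at step 5
Step 6: cell (4,2)='.' (+2 fires, +4 burnt)
Step 7: cell (4,2)='.' (+1 fires, +2 burnt)
Step 8: cell (4,2)='.' (+0 fires, +1 burnt)
  fire out at step 8

5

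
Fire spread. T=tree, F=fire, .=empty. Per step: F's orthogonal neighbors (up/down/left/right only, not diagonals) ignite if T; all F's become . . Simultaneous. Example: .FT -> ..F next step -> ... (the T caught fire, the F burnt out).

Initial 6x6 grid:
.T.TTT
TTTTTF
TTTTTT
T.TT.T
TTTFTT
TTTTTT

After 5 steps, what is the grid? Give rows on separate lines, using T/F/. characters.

Step 1: 7 trees catch fire, 2 burn out
  .T.TTF
  TTTTF.
  TTTTTF
  T.TF.T
  TTF.FT
  TTTFTT
Step 2: 10 trees catch fire, 7 burn out
  .T.TF.
  TTTF..
  TTTFF.
  T.F..F
  TF...F
  TTF.FT
Step 3: 6 trees catch fire, 10 burn out
  .T.F..
  TTF...
  TTF...
  T.....
  F.....
  TF...F
Step 4: 4 trees catch fire, 6 burn out
  .T....
  TF....
  TF....
  F.....
  ......
  F.....
Step 5: 3 trees catch fire, 4 burn out
  .F....
  F.....
  F.....
  ......
  ......
  ......

.F....
F.....
F.....
......
......
......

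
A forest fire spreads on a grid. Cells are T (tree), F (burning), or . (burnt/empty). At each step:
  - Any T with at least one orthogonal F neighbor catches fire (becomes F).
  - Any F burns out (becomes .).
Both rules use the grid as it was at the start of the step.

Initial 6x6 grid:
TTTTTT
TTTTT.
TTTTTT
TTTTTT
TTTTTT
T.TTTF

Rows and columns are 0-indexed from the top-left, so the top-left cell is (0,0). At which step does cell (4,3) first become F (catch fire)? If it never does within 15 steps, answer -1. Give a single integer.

Step 1: cell (4,3)='T' (+2 fires, +1 burnt)
Step 2: cell (4,3)='T' (+3 fires, +2 burnt)
Step 3: cell (4,3)='F' (+4 fires, +3 burnt)
  -> target ignites at step 3
Step 4: cell (4,3)='.' (+3 fires, +4 burnt)
Step 5: cell (4,3)='.' (+4 fires, +3 burnt)
Step 6: cell (4,3)='.' (+5 fires, +4 burnt)
Step 7: cell (4,3)='.' (+6 fires, +5 burnt)
Step 8: cell (4,3)='.' (+3 fires, +6 burnt)
Step 9: cell (4,3)='.' (+2 fires, +3 burnt)
Step 10: cell (4,3)='.' (+1 fires, +2 burnt)
Step 11: cell (4,3)='.' (+0 fires, +1 burnt)
  fire out at step 11

3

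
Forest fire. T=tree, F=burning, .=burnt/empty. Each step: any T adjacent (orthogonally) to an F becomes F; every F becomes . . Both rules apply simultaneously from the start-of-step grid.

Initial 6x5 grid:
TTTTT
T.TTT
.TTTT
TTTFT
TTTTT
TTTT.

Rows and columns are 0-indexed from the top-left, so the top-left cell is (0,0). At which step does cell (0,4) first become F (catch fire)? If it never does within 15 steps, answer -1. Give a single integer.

Step 1: cell (0,4)='T' (+4 fires, +1 burnt)
Step 2: cell (0,4)='T' (+7 fires, +4 burnt)
Step 3: cell (0,4)='T' (+7 fires, +7 burnt)
Step 4: cell (0,4)='F' (+4 fires, +7 burnt)
  -> target ignites at step 4
Step 5: cell (0,4)='.' (+2 fires, +4 burnt)
Step 6: cell (0,4)='.' (+1 fires, +2 burnt)
Step 7: cell (0,4)='.' (+1 fires, +1 burnt)
Step 8: cell (0,4)='.' (+0 fires, +1 burnt)
  fire out at step 8

4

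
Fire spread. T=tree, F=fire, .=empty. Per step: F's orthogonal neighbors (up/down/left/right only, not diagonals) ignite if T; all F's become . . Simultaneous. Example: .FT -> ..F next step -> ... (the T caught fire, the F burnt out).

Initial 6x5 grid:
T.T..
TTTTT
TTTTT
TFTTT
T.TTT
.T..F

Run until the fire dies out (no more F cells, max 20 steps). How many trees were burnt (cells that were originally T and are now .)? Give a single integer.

Answer: 20

Derivation:
Step 1: +4 fires, +2 burnt (F count now 4)
Step 2: +8 fires, +4 burnt (F count now 8)
Step 3: +4 fires, +8 burnt (F count now 4)
Step 4: +4 fires, +4 burnt (F count now 4)
Step 5: +0 fires, +4 burnt (F count now 0)
Fire out after step 5
Initially T: 21, now '.': 29
Total burnt (originally-T cells now '.'): 20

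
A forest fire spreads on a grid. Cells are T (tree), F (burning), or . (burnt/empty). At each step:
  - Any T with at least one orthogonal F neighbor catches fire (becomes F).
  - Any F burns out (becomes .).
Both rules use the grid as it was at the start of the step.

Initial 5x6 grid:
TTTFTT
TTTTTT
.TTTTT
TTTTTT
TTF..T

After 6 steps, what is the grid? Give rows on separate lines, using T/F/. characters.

Step 1: 5 trees catch fire, 2 burn out
  TTF.FT
  TTTFTT
  .TTTTT
  TTFTTT
  TF...T
Step 2: 9 trees catch fire, 5 burn out
  TF...F
  TTF.FT
  .TFFTT
  TF.FTT
  F....T
Step 3: 7 trees catch fire, 9 burn out
  F.....
  TF...F
  .F..FT
  F...FT
  .....T
Step 4: 3 trees catch fire, 7 burn out
  ......
  F.....
  .....F
  .....F
  .....T
Step 5: 1 trees catch fire, 3 burn out
  ......
  ......
  ......
  ......
  .....F
Step 6: 0 trees catch fire, 1 burn out
  ......
  ......
  ......
  ......
  ......

......
......
......
......
......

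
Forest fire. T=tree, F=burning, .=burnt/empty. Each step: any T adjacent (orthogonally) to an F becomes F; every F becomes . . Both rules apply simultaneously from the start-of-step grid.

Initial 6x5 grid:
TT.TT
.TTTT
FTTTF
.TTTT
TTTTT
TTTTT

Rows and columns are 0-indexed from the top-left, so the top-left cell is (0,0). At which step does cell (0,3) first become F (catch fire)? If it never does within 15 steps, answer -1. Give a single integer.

Step 1: cell (0,3)='T' (+4 fires, +2 burnt)
Step 2: cell (0,3)='T' (+7 fires, +4 burnt)
Step 3: cell (0,3)='F' (+7 fires, +7 burnt)
  -> target ignites at step 3
Step 4: cell (0,3)='.' (+5 fires, +7 burnt)
Step 5: cell (0,3)='.' (+2 fires, +5 burnt)
Step 6: cell (0,3)='.' (+0 fires, +2 burnt)
  fire out at step 6

3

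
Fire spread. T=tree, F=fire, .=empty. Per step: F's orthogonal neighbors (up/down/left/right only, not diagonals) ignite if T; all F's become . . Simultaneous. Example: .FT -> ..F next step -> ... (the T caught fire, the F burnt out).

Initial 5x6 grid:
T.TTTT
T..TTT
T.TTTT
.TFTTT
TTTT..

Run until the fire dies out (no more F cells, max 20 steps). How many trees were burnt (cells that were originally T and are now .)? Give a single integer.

Answer: 19

Derivation:
Step 1: +4 fires, +1 burnt (F count now 4)
Step 2: +4 fires, +4 burnt (F count now 4)
Step 3: +4 fires, +4 burnt (F count now 4)
Step 4: +3 fires, +4 burnt (F count now 3)
Step 5: +3 fires, +3 burnt (F count now 3)
Step 6: +1 fires, +3 burnt (F count now 1)
Step 7: +0 fires, +1 burnt (F count now 0)
Fire out after step 7
Initially T: 22, now '.': 27
Total burnt (originally-T cells now '.'): 19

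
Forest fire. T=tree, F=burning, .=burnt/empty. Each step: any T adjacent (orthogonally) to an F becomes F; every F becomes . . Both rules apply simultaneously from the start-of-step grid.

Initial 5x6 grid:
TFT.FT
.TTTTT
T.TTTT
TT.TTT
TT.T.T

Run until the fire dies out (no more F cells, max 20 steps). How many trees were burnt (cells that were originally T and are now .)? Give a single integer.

Answer: 17

Derivation:
Step 1: +5 fires, +2 burnt (F count now 5)
Step 2: +4 fires, +5 burnt (F count now 4)
Step 3: +4 fires, +4 burnt (F count now 4)
Step 4: +2 fires, +4 burnt (F count now 2)
Step 5: +2 fires, +2 burnt (F count now 2)
Step 6: +0 fires, +2 burnt (F count now 0)
Fire out after step 6
Initially T: 22, now '.': 25
Total burnt (originally-T cells now '.'): 17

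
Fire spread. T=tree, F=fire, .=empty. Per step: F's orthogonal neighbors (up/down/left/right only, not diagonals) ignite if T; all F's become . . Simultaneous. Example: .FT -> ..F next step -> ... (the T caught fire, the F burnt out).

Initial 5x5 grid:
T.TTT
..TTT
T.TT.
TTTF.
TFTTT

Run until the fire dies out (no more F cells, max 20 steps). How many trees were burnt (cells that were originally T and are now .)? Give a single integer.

Answer: 16

Derivation:
Step 1: +6 fires, +2 burnt (F count now 6)
Step 2: +4 fires, +6 burnt (F count now 4)
Step 3: +4 fires, +4 burnt (F count now 4)
Step 4: +2 fires, +4 burnt (F count now 2)
Step 5: +0 fires, +2 burnt (F count now 0)
Fire out after step 5
Initially T: 17, now '.': 24
Total burnt (originally-T cells now '.'): 16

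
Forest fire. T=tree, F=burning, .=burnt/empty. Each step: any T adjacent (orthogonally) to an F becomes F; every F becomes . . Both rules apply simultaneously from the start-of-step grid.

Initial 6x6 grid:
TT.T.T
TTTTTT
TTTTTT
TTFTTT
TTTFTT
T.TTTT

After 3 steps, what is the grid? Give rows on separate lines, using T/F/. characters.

Step 1: 6 trees catch fire, 2 burn out
  TT.T.T
  TTTTTT
  TTFTTT
  TF.FTT
  TTF.FT
  T.TFTT
Step 2: 9 trees catch fire, 6 burn out
  TT.T.T
  TTFTTT
  TF.FTT
  F...FT
  TF...F
  T.F.FT
Step 3: 7 trees catch fire, 9 burn out
  TT.T.T
  TF.FTT
  F...FT
  .....F
  F.....
  T....F

TT.T.T
TF.FTT
F...FT
.....F
F.....
T....F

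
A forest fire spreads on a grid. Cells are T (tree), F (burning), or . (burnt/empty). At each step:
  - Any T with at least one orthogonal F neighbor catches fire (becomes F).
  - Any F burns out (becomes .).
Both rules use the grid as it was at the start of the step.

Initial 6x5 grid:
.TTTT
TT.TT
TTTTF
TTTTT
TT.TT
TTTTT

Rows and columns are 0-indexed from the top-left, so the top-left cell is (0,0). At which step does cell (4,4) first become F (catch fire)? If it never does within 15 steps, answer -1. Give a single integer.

Step 1: cell (4,4)='T' (+3 fires, +1 burnt)
Step 2: cell (4,4)='F' (+5 fires, +3 burnt)
  -> target ignites at step 2
Step 3: cell (4,4)='.' (+5 fires, +5 burnt)
Step 4: cell (4,4)='.' (+5 fires, +5 burnt)
Step 5: cell (4,4)='.' (+5 fires, +5 burnt)
Step 6: cell (4,4)='.' (+2 fires, +5 burnt)
Step 7: cell (4,4)='.' (+1 fires, +2 burnt)
Step 8: cell (4,4)='.' (+0 fires, +1 burnt)
  fire out at step 8

2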